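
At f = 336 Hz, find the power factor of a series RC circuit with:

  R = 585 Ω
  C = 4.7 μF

Step 1 — Angular frequency: ω = 2π·f = 2π·336 = 2111 rad/s.
Step 2 — Component impedances:
  R: Z = R = 585 Ω
  C: Z = 1/(jωC) = -j/(ω·C) = 0 - j100.8 Ω
Step 3 — Series combination: Z_total = R + C = 585 - j100.8 Ω = 593.6∠-9.8° Ω.
Step 4 — Power factor: PF = cos(φ) = Re(Z)/|Z| = 585/593.6 = 0.9855.
Step 5 — Type: Im(Z) = -100.8 ⇒ leading (phase φ = -9.8°).

PF = 0.9855 (leading, φ = -9.8°)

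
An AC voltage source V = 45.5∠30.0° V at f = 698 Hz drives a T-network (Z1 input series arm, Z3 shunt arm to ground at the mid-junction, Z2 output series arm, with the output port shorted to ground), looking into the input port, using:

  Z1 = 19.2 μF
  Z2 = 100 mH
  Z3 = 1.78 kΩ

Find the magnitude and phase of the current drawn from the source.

Step 1 — Angular frequency: ω = 2π·f = 2π·698 = 4386 rad/s.
Step 2 — Component impedances:
  Z1: Z = 1/(jωC) = -j/(ω·C) = 0 - j11.88 Ω
  Z2: Z = jωL = j·4386·0.1 = 0 + j438.6 Ω
  Z3: Z = R = 1780 Ω
Step 3 — With the output port shorted to ground, the output series arm Z2 runs from the junction to ground; the shunt arm Z3 also runs from the junction to ground. They appear in parallel: Z3 || Z2 = 101.9 + j413.5 Ω.
Step 4 — Series with input arm Z1: Z_in = Z1 + (Z3 || Z2) = 101.9 + j401.6 Ω = 414.3∠75.8° Ω.
Step 5 — Source phasor: V = 45.5∠30.0° V = 39.4 + j22.75 V.
Step 6 — Ohm's law: I = V / Z_total = (39.4 + j22.75) / (101.9 + j401.6) = 0.07661 - j0.07869 A.
Step 7 — Convert to polar: |I| = 0.1098 A, ∠I = -45.8°.

I = 0.1098∠-45.8° A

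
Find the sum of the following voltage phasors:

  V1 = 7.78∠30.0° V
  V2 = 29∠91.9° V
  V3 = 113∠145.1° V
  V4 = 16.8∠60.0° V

Step 1 — Convert each phasor to rectangular form:
  V1 = 7.78·(cos(30.0°) + j·sin(30.0°)) = 6.738 + j3.89 V
  V2 = 29·(cos(91.9°) + j·sin(91.9°)) = -0.9615 + j28.98 V
  V3 = 113·(cos(145.1°) + j·sin(145.1°)) = -92.68 + j64.65 V
  V4 = 16.8·(cos(60.0°) + j·sin(60.0°)) = 8.4 + j14.55 V
Step 2 — Sum components: V_total = -78.5 + j112.1 V.
Step 3 — Convert to polar: |V_total| = 136.8 V, ∠V_total = 125.0°.

V_total = 136.8∠125.0° V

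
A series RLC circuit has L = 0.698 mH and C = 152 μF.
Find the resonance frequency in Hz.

Step 1 — Resonance condition Im(Z)=0 gives ω₀ = 1/√(LC).
Step 2 — ω₀ = 1/√(0.000698·0.000152) = 3070 rad/s.
Step 3 — f₀ = ω₀/(2π) = 488.6 Hz.

f₀ = 488.6 Hz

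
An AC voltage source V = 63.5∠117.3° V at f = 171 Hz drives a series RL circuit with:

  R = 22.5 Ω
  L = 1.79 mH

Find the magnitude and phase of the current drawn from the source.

Step 1 — Angular frequency: ω = 2π·f = 2π·171 = 1074 rad/s.
Step 2 — Component impedances:
  R: Z = R = 22.5 Ω
  L: Z = jωL = j·1074·0.00179 = 0 + j1.923 Ω
Step 3 — Series combination: Z_total = R + L = 22.5 + j1.923 Ω = 22.58∠4.9° Ω.
Step 4 — Source phasor: V = 63.5∠117.3° V = -29.12 + j56.43 V.
Step 5 — Ohm's law: I = V / Z_total = (-29.12 + j56.43) / (22.5 + j1.923) = -1.072 + j2.6 A.
Step 6 — Convert to polar: |I| = 2.812 A, ∠I = 112.4°.

I = 2.812∠112.4° A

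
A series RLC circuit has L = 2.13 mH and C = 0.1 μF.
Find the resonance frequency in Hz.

Step 1 — Resonance condition Im(Z)=0 gives ω₀ = 1/√(LC).
Step 2 — ω₀ = 1/√(0.00213·1e-07) = 6.852e+04 rad/s.
Step 3 — f₀ = ω₀/(2π) = 1.091e+04 Hz.

f₀ = 1.091e+04 Hz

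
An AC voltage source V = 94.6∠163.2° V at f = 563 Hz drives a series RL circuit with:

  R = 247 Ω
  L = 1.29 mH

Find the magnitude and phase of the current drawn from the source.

Step 1 — Angular frequency: ω = 2π·f = 2π·563 = 3537 rad/s.
Step 2 — Component impedances:
  R: Z = R = 247 Ω
  L: Z = jωL = j·3537·0.00129 = 0 + j4.563 Ω
Step 3 — Series combination: Z_total = R + L = 247 + j4.563 Ω = 247∠1.1° Ω.
Step 4 — Source phasor: V = 94.6∠163.2° V = -90.56 + j27.34 V.
Step 5 — Ohm's law: I = V / Z_total = (-90.56 + j27.34) / (247 + j4.563) = -0.3645 + j0.1174 A.
Step 6 — Convert to polar: |I| = 0.3829 A, ∠I = 162.1°.

I = 0.3829∠162.1° A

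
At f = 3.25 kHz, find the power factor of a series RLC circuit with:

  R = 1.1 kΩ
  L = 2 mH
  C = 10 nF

Step 1 — Angular frequency: ω = 2π·f = 2π·3250 = 2.042e+04 rad/s.
Step 2 — Component impedances:
  R: Z = R = 1100 Ω
  L: Z = jωL = j·2.042e+04·0.002 = 0 + j40.84 Ω
  C: Z = 1/(jωC) = -j/(ω·C) = 0 - j4897 Ω
Step 3 — Series combination: Z_total = R + L + C = 1100 - j4856 Ω = 4979∠-77.2° Ω.
Step 4 — Power factor: PF = cos(φ) = Re(Z)/|Z| = 1100/4979 = 0.2209.
Step 5 — Type: Im(Z) = -4856 ⇒ leading (phase φ = -77.2°).

PF = 0.2209 (leading, φ = -77.2°)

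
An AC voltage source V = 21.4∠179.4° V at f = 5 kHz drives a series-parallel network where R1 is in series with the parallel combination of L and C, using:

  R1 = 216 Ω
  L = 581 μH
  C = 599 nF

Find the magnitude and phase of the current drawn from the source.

Step 1 — Angular frequency: ω = 2π·f = 2π·5000 = 3.142e+04 rad/s.
Step 2 — Component impedances:
  R1: Z = R = 216 Ω
  L: Z = jωL = j·3.142e+04·0.000581 = 0 + j18.25 Ω
  C: Z = 1/(jωC) = -j/(ω·C) = 0 - j53.14 Ω
Step 3 — Parallel branch: L || C = 1/(1/L + 1/C) = 0 + j27.8 Ω.
Step 4 — Series with R1: Z_total = R1 + (L || C) = 216 + j27.8 Ω = 217.8∠7.3° Ω.
Step 5 — Source phasor: V = 21.4∠179.4° V = -21.4 + j0.2241 V.
Step 6 — Ohm's law: I = V / Z_total = (-21.4 + j0.2241) / (216 + j27.8) = -0.09732 + j0.01356 A.
Step 7 — Convert to polar: |I| = 0.09826 A, ∠I = 172.1°.

I = 0.09826∠172.1° A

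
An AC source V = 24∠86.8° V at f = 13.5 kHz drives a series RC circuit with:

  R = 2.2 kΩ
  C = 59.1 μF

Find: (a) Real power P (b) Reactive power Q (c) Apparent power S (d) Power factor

Step 1 — Angular frequency: ω = 2π·f = 2π·1.35e+04 = 8.482e+04 rad/s.
Step 2 — Component impedances:
  R: Z = R = 2200 Ω
  C: Z = 1/(jωC) = -j/(ω·C) = 0 - j0.1995 Ω
Step 3 — Series combination: Z_total = R + C = 2200 - j0.1995 Ω = 2200∠-0.0° Ω.
Step 4 — Source phasor: V = 24∠86.8° V = 1.34 + j23.96 V.
Step 5 — Current: I = V / Z = 0.000608 + j0.01089 A = 0.01091∠86.8° A.
Step 6 — Complex power: S = V·I* = 0.2618 - j2.374e-05 VA.
Step 7 — Real power: P = Re(S) = 0.2618 W.
Step 8 — Reactive power: Q = Im(S) = -2.374e-05 VAR.
Step 9 — Apparent power: |S| = 0.2618 VA.
Step 10 — Power factor: PF = P/|S| = 1 (leading).

(a) P = 0.2618 W  (b) Q = -2.374e-05 VAR  (c) S = 0.2618 VA  (d) PF = 1 (leading)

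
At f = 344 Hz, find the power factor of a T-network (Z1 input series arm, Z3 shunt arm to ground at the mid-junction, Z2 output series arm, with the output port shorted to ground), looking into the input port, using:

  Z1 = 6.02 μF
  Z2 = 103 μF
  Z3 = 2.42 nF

Step 1 — Angular frequency: ω = 2π·f = 2π·344 = 2161 rad/s.
Step 2 — Component impedances:
  Z1: Z = 1/(jωC) = -j/(ω·C) = 0 - j76.85 Ω
  Z2: Z = 1/(jωC) = -j/(ω·C) = 0 - j4.492 Ω
  Z3: Z = 1/(jωC) = -j/(ω·C) = 0 - j1.912e+05 Ω
Step 3 — With the output port shorted to ground, the output series arm Z2 runs from the junction to ground; the shunt arm Z3 also runs from the junction to ground. They appear in parallel: Z3 || Z2 = 0 - j4.492 Ω.
Step 4 — Series with input arm Z1: Z_in = Z1 + (Z3 || Z2) = 0 - j81.35 Ω = 81.35∠-90.0° Ω.
Step 5 — Power factor: PF = cos(φ) = Re(Z)/|Z| = 0/81.35 = 0.
Step 6 — Type: Im(Z) = -81.35 ⇒ leading (phase φ = -90.0°).

PF = 0 (leading, φ = -90.0°)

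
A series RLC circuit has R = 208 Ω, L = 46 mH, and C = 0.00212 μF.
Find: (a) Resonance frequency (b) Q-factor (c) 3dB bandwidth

Step 1 — Resonance condition Im(Z)=0 gives ω₀ = 1/√(LC).
Step 2 — ω₀ = 1/√(0.046·2.12e-09) = 1.013e+05 rad/s.
Step 3 — f₀ = ω₀/(2π) = 1.612e+04 Hz.
Step 4 — Series Q: Q = ω₀L/R = 1.013e+05·0.046/208 = 22.39.
Step 5 — 3dB bandwidth: Δω = ω₀/Q = 4522 rad/s; BW = Δω/(2π) = 719.7 Hz.

(a) f₀ = 1.612e+04 Hz  (b) Q = 22.39  (c) BW = 719.7 Hz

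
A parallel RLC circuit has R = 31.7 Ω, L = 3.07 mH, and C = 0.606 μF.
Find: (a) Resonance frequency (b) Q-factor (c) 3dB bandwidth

Step 1 — Resonance: ω₀ = 1/√(LC) = 1/√(0.00307·6.06e-07) = 2.318e+04 rad/s.
Step 2 — f₀ = ω₀/(2π) = 3690 Hz.
Step 3 — Parallel Q: Q = R/(ω₀L) = 31.7/(2.318e+04·0.00307) = 0.4454.
Step 4 — Bandwidth: Δω = ω₀/Q = 5.206e+04 rad/s; BW = Δω/(2π) = 8285 Hz.

(a) f₀ = 3690 Hz  (b) Q = 0.4454  (c) BW = 8285 Hz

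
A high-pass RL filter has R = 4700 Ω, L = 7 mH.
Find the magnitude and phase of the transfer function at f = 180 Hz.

Step 1 — Angular frequency: ω = 2π·180 = 1131 rad/s.
Step 2 — Transfer function: H(jω) = jωL/(R + jωL).
Step 3 — Numerator jωL = j·7.917; denominator R + jωL = 4700 + j7.917.
Step 4 — H = 2.837e-06 + j0.001684.
Step 5 — Magnitude: |H| = 0.001684 (-55.5 dB); phase: φ = 89.9°.

|H| = 0.001684 (-55.5 dB), φ = 89.9°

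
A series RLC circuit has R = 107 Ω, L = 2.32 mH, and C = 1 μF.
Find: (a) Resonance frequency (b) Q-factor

Step 1 — Resonance condition Im(Z)=0 gives ω₀ = 1/√(LC).
Step 2 — ω₀ = 1/√(0.00232·1e-06) = 2.076e+04 rad/s.
Step 3 — f₀ = ω₀/(2π) = 3304 Hz.
Step 4 — Series Q: Q = ω₀L/R = 2.076e+04·0.00232/107 = 0.4502.

(a) f₀ = 3304 Hz  (b) Q = 0.4502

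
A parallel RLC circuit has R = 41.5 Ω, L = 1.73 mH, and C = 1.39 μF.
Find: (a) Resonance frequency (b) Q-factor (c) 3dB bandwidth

Step 1 — Resonance: ω₀ = 1/√(LC) = 1/√(0.00173·1.39e-06) = 2.039e+04 rad/s.
Step 2 — f₀ = ω₀/(2π) = 3246 Hz.
Step 3 — Parallel Q: Q = R/(ω₀L) = 41.5/(2.039e+04·0.00173) = 1.176.
Step 4 — Bandwidth: Δω = ω₀/Q = 1.734e+04 rad/s; BW = Δω/(2π) = 2759 Hz.

(a) f₀ = 3246 Hz  (b) Q = 1.176  (c) BW = 2759 Hz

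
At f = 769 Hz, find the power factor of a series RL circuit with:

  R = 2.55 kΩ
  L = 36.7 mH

Step 1 — Angular frequency: ω = 2π·f = 2π·769 = 4832 rad/s.
Step 2 — Component impedances:
  R: Z = R = 2550 Ω
  L: Z = jωL = j·4832·0.0367 = 0 + j177.3 Ω
Step 3 — Series combination: Z_total = R + L = 2550 + j177.3 Ω = 2556∠4.0° Ω.
Step 4 — Power factor: PF = cos(φ) = Re(Z)/|Z| = 2550/2556.2 = 0.9976.
Step 5 — Type: Im(Z) = 177.3 ⇒ lagging (phase φ = 4.0°).

PF = 0.9976 (lagging, φ = 4.0°)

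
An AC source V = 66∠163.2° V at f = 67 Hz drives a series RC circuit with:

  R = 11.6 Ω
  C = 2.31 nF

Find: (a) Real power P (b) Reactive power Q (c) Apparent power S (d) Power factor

Step 1 — Angular frequency: ω = 2π·f = 2π·67 = 421 rad/s.
Step 2 — Component impedances:
  R: Z = R = 11.6 Ω
  C: Z = 1/(jωC) = -j/(ω·C) = 0 - j1.028e+06 Ω
Step 3 — Series combination: Z_total = R + C = 11.6 - j1.028e+06 Ω = 1.028e+06∠-90.0° Ω.
Step 4 — Source phasor: V = 66∠163.2° V = -63.18 + j19.08 V.
Step 5 — Current: I = V / Z = -1.855e-05 - j6.144e-05 A = 6.418e-05∠-106.8° A.
Step 6 — Complex power: S = V·I* = 4.778e-08 - j0.004236 VA.
Step 7 — Real power: P = Re(S) = 4.778e-08 W.
Step 8 — Reactive power: Q = Im(S) = -0.004236 VAR.
Step 9 — Apparent power: |S| = 0.004236 VA.
Step 10 — Power factor: PF = P/|S| = 1.128e-05 (leading).

(a) P = 4.778e-08 W  (b) Q = -0.004236 VAR  (c) S = 0.004236 VA  (d) PF = 1.128e-05 (leading)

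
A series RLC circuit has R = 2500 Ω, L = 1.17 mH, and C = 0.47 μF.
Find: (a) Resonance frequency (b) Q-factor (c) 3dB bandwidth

Step 1 — Resonance: ω₀ = 1/√(LC) = 1/√(0.00117·4.7e-07) = 4.264e+04 rad/s.
Step 2 — f₀ = ω₀/(2π) = 6787 Hz.
Step 3 — Series Q: Q = ω₀L/R = 4.264e+04·0.00117/2500 = 0.01996.
Step 4 — Bandwidth: Δω = ω₀/Q = 2.137e+06 rad/s; BW = Δω/(2π) = 3.401e+05 Hz.

(a) f₀ = 6787 Hz  (b) Q = 0.01996  (c) BW = 3.401e+05 Hz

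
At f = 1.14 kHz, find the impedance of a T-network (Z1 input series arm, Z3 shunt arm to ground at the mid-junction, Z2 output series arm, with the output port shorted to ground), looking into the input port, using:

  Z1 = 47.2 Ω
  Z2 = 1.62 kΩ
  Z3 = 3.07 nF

Step 1 — Angular frequency: ω = 2π·f = 2π·1140 = 7163 rad/s.
Step 2 — Component impedances:
  Z1: Z = R = 47.2 Ω
  Z2: Z = R = 1620 Ω
  Z3: Z = 1/(jωC) = -j/(ω·C) = 0 - j4.548e+04 Ω
Step 3 — With the output port shorted to ground, the output series arm Z2 runs from the junction to ground; the shunt arm Z3 also runs from the junction to ground. They appear in parallel: Z3 || Z2 = 1618 - j57.64 Ω.
Step 4 — Series with input arm Z1: Z_in = Z1 + (Z3 || Z2) = 1665 - j57.64 Ω = 1666∠-2.0° Ω.

Z = 1665 - j57.64 Ω = 1666∠-2.0° Ω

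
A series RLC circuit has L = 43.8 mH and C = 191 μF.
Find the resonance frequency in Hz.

Step 1 — Resonance condition Im(Z)=0 gives ω₀ = 1/√(LC).
Step 2 — ω₀ = 1/√(0.0438·0.000191) = 345.7 rad/s.
Step 3 — f₀ = ω₀/(2π) = 55.03 Hz.

f₀ = 55.03 Hz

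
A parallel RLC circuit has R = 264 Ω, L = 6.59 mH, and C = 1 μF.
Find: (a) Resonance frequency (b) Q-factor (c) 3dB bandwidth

Step 1 — Resonance: ω₀ = 1/√(LC) = 1/√(0.00659·1e-06) = 1.232e+04 rad/s.
Step 2 — f₀ = ω₀/(2π) = 1961 Hz.
Step 3 — Parallel Q: Q = R/(ω₀L) = 264/(1.232e+04·0.00659) = 3.252.
Step 4 — Bandwidth: Δω = ω₀/Q = 3788 rad/s; BW = Δω/(2π) = 602.9 Hz.

(a) f₀ = 1961 Hz  (b) Q = 3.252  (c) BW = 602.9 Hz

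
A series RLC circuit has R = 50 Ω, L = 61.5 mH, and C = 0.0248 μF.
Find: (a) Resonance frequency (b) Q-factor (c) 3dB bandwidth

Step 1 — Resonance condition Im(Z)=0 gives ω₀ = 1/√(LC).
Step 2 — ω₀ = 1/√(0.0615·2.48e-08) = 2.561e+04 rad/s.
Step 3 — f₀ = ω₀/(2π) = 4075 Hz.
Step 4 — Series Q: Q = ω₀L/R = 2.561e+04·0.0615/50 = 31.5.
Step 5 — 3dB bandwidth: Δω = ω₀/Q = 813 rad/s; BW = Δω/(2π) = 129.4 Hz.

(a) f₀ = 4075 Hz  (b) Q = 31.5  (c) BW = 129.4 Hz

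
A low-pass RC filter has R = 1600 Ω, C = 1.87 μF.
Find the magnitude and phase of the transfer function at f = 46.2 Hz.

Step 1 — Angular frequency: ω = 2π·46.2 = 290.3 rad/s.
Step 2 — Transfer function: H(jω) = 1/(1 + jωRC).
Step 3 — Denominator: 1 + jωRC = 1 + j·290.3·1600·1.87e-06 = 1 + j0.8685.
Step 4 — H = 0.57 - j0.4951.
Step 5 — Magnitude: |H| = 0.755 (-2.4 dB); phase: φ = -41.0°.

|H| = 0.755 (-2.4 dB), φ = -41.0°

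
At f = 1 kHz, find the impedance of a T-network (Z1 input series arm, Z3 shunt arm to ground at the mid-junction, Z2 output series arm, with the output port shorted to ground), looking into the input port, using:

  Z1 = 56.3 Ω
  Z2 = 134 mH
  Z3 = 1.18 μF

Step 1 — Angular frequency: ω = 2π·f = 2π·1000 = 6283 rad/s.
Step 2 — Component impedances:
  Z1: Z = R = 56.3 Ω
  Z2: Z = jωL = j·6283·0.134 = 0 + j841.9 Ω
  Z3: Z = 1/(jωC) = -j/(ω·C) = 0 - j134.9 Ω
Step 3 — With the output port shorted to ground, the output series arm Z2 runs from the junction to ground; the shunt arm Z3 also runs from the junction to ground. They appear in parallel: Z3 || Z2 = 0 - j160.6 Ω.
Step 4 — Series with input arm Z1: Z_in = Z1 + (Z3 || Z2) = 56.3 - j160.6 Ω = 170.2∠-70.7° Ω.

Z = 56.3 - j160.6 Ω = 170.2∠-70.7° Ω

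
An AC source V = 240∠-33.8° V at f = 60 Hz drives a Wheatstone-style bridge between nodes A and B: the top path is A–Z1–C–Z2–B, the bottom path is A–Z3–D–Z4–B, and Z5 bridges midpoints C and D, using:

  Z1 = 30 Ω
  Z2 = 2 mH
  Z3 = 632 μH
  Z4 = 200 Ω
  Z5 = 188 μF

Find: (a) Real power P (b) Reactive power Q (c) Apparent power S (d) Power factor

Step 1 — Angular frequency: ω = 2π·f = 2π·60 = 377 rad/s.
Step 2 — Component impedances:
  Z1: Z = R = 30 Ω
  Z2: Z = jωL = j·377·0.002 = 0 + j0.754 Ω
  Z3: Z = jωL = j·377·0.000632 = 0 + j0.2383 Ω
  Z4: Z = R = 200 Ω
  Z5: Z = 1/(jωC) = -j/(ω·C) = 0 - j14.11 Ω
Step 3 — Bridge requires nodal analysis (the Z5 bridge couples midpoints C and D, so the two paths cannot be reduced to a simple series/parallel combination). Setting node B to ground and injecting 1 A at node A, the 3-node admittance system at A, C, D solves to V_A = Z_AB = 5.687 - j10.08 Ω = 11.58∠-60.6° Ω.
Step 4 — Source phasor: V = 240∠-33.8° V = 199.4 - j133.5 V.
Step 5 — Current: I = V / Z = 18.51 + j9.339 A = 20.73∠26.8° A.
Step 6 — Complex power: S = V·I* = 2444 - j4333 VA.
Step 7 — Real power: P = Re(S) = 2444 W.
Step 8 — Reactive power: Q = Im(S) = -4333 VAR.
Step 9 — Apparent power: |S| = 4975 VA.
Step 10 — Power factor: PF = P/|S| = 0.4913 (leading).

(a) P = 2444 W  (b) Q = -4333 VAR  (c) S = 4975 VA  (d) PF = 0.4913 (leading)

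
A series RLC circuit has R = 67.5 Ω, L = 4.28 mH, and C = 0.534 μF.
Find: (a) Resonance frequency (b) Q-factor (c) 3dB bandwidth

Step 1 — Resonance: ω₀ = 1/√(LC) = 1/√(0.00428·5.34e-07) = 2.092e+04 rad/s.
Step 2 — f₀ = ω₀/(2π) = 3329 Hz.
Step 3 — Series Q: Q = ω₀L/R = 2.092e+04·0.00428/67.5 = 1.326.
Step 4 — Bandwidth: Δω = ω₀/Q = 1.577e+04 rad/s; BW = Δω/(2π) = 2510 Hz.

(a) f₀ = 3329 Hz  (b) Q = 1.326  (c) BW = 2510 Hz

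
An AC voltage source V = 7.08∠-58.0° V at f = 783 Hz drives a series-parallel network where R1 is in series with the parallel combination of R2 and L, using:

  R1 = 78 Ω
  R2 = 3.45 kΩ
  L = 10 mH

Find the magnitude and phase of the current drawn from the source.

Step 1 — Angular frequency: ω = 2π·f = 2π·783 = 4920 rad/s.
Step 2 — Component impedances:
  R1: Z = R = 78 Ω
  R2: Z = R = 3450 Ω
  L: Z = jωL = j·4920·0.01 = 0 + j49.2 Ω
Step 3 — Parallel branch: R2 || L = 1/(1/R2 + 1/L) = 0.7014 + j49.19 Ω.
Step 4 — Series with R1: Z_total = R1 + (R2 || L) = 78.7 + j49.19 Ω = 92.81∠32.0° Ω.
Step 5 — Source phasor: V = 7.08∠-58.0° V = 3.752 - j6.004 V.
Step 6 — Ohm's law: I = V / Z_total = (3.752 - j6.004) / (78.7 + j49.19) = -6.438e-06 - j0.07629 A.
Step 7 — Convert to polar: |I| = 0.07629 A, ∠I = -90.0°.

I = 0.07629∠-90.0° A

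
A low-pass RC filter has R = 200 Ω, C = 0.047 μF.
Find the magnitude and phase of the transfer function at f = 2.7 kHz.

Step 1 — Angular frequency: ω = 2π·2700 = 1.696e+04 rad/s.
Step 2 — Transfer function: H(jω) = 1/(1 + jωRC).
Step 3 — Denominator: 1 + jωRC = 1 + j·1.696e+04·200·4.7e-08 = 1 + j0.1595.
Step 4 — H = 0.9752 - j0.1555.
Step 5 — Magnitude: |H| = 0.9875 (-0.1 dB); phase: φ = -9.1°.

|H| = 0.9875 (-0.1 dB), φ = -9.1°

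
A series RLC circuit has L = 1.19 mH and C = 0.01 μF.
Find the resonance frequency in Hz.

Step 1 — Resonance condition Im(Z)=0 gives ω₀ = 1/√(LC).
Step 2 — ω₀ = 1/√(0.00119·1e-08) = 2.899e+05 rad/s.
Step 3 — f₀ = ω₀/(2π) = 4.614e+04 Hz.

f₀ = 4.614e+04 Hz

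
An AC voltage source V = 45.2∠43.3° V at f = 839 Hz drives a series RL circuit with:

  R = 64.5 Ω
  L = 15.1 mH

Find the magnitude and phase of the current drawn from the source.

Step 1 — Angular frequency: ω = 2π·f = 2π·839 = 5272 rad/s.
Step 2 — Component impedances:
  R: Z = R = 64.5 Ω
  L: Z = jωL = j·5272·0.0151 = 0 + j79.6 Ω
Step 3 — Series combination: Z_total = R + L = 64.5 + j79.6 Ω = 102.5∠51.0° Ω.
Step 4 — Source phasor: V = 45.2∠43.3° V = 32.9 + j31 V.
Step 5 — Ohm's law: I = V / Z_total = (32.9 + j31) / (64.5 + j79.6) = 0.4372 - j0.05898 A.
Step 6 — Convert to polar: |I| = 0.4412 A, ∠I = -7.7°.

I = 0.4412∠-7.7° A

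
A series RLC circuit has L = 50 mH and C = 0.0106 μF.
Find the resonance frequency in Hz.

Step 1 — Resonance condition Im(Z)=0 gives ω₀ = 1/√(LC).
Step 2 — ω₀ = 1/√(0.05·1.06e-08) = 4.344e+04 rad/s.
Step 3 — f₀ = ω₀/(2π) = 6913 Hz.

f₀ = 6913 Hz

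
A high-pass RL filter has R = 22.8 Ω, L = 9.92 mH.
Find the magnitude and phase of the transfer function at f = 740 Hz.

Step 1 — Angular frequency: ω = 2π·740 = 4650 rad/s.
Step 2 — Transfer function: H(jω) = jωL/(R + jωL).
Step 3 — Numerator jωL = j·46.12; denominator R + jωL = 22.8 + j46.12.
Step 4 — H = 0.8036 + j0.3973.
Step 5 — Magnitude: |H| = 0.8965 (-0.9 dB); phase: φ = 26.3°.

|H| = 0.8965 (-0.9 dB), φ = 26.3°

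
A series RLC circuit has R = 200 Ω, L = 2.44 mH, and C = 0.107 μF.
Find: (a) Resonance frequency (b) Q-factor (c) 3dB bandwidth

Step 1 — Resonance: ω₀ = 1/√(LC) = 1/√(0.00244·1.07e-07) = 6.189e+04 rad/s.
Step 2 — f₀ = ω₀/(2π) = 9850 Hz.
Step 3 — Series Q: Q = ω₀L/R = 6.189e+04·0.00244/200 = 0.755.
Step 4 — Bandwidth: Δω = ω₀/Q = 8.197e+04 rad/s; BW = Δω/(2π) = 1.305e+04 Hz.

(a) f₀ = 9850 Hz  (b) Q = 0.755  (c) BW = 1.305e+04 Hz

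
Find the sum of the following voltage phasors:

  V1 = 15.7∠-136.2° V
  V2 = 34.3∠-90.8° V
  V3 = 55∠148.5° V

Step 1 — Convert each phasor to rectangular form:
  V1 = 15.7·(cos(-136.2°) + j·sin(-136.2°)) = -11.33 - j10.87 V
  V2 = 34.3·(cos(-90.8°) + j·sin(-90.8°)) = -0.4789 - j34.3 V
  V3 = 55·(cos(148.5°) + j·sin(148.5°)) = -46.9 + j28.74 V
Step 2 — Sum components: V_total = -58.71 - j16.43 V.
Step 3 — Convert to polar: |V_total| = 60.96 V, ∠V_total = -164.4°.

V_total = 60.96∠-164.4° V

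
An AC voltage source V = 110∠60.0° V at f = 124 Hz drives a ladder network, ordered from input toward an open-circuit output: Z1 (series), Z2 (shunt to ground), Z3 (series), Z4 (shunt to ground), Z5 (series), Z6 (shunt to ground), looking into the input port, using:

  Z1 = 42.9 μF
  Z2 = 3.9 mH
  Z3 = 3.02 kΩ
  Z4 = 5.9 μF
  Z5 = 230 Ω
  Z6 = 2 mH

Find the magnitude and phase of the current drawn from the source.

Step 1 — Angular frequency: ω = 2π·f = 2π·124 = 779.1 rad/s.
Step 2 — Component impedances:
  Z1: Z = 1/(jωC) = -j/(ω·C) = 0 - j29.92 Ω
  Z2: Z = jωL = j·779.1·0.0039 = 0 + j3.039 Ω
  Z3: Z = R = 3020 Ω
  Z4: Z = 1/(jωC) = -j/(ω·C) = 0 - j217.5 Ω
  Z5: Z = R = 230 Ω
  Z6: Z = jωL = j·779.1·0.002 = 0 + j1.558 Ω
Step 3 — Ladder network (open output): work backward from the far end, alternating series and parallel combinations. Z_in = 0.002947 - j26.88 Ω = 26.88∠-90.0° Ω.
Step 4 — Source phasor: V = 110∠60.0° V = 55 + j95.26 V.
Step 5 — Ohm's law: I = V / Z_total = (55 + j95.26) / (0.002947 - j26.88) = -3.544 + j2.047 A.
Step 6 — Convert to polar: |I| = 4.092 A, ∠I = 150.0°.

I = 4.092∠150.0° A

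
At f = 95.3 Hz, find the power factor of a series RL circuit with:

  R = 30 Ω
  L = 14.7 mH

Step 1 — Angular frequency: ω = 2π·f = 2π·95.3 = 598.8 rad/s.
Step 2 — Component impedances:
  R: Z = R = 30 Ω
  L: Z = jωL = j·598.8·0.0147 = 0 + j8.802 Ω
Step 3 — Series combination: Z_total = R + L = 30 + j8.802 Ω = 31.26∠16.4° Ω.
Step 4 — Power factor: PF = cos(φ) = Re(Z)/|Z| = 30/31.2646 = 0.9596.
Step 5 — Type: Im(Z) = 8.802 ⇒ lagging (phase φ = 16.4°).

PF = 0.9596 (lagging, φ = 16.4°)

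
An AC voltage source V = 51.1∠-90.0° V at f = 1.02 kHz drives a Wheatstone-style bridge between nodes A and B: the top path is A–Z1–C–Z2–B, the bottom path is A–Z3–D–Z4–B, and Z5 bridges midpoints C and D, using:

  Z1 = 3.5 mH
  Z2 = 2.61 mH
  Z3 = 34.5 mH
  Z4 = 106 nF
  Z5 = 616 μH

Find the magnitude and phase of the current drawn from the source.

Step 1 — Angular frequency: ω = 2π·f = 2π·1020 = 6409 rad/s.
Step 2 — Component impedances:
  Z1: Z = jωL = j·6409·0.0035 = 0 + j22.43 Ω
  Z2: Z = jωL = j·6409·0.00261 = 0 + j16.73 Ω
  Z3: Z = jωL = j·6409·0.0345 = 0 + j221.1 Ω
  Z4: Z = 1/(jωC) = -j/(ω·C) = 0 - j1472 Ω
  Z5: Z = jωL = j·6409·0.000616 = 0 + j3.948 Ω
Step 3 — Bridge requires nodal analysis (the Z5 bridge couples midpoints C and D, so the two paths cannot be reduced to a simple series/parallel combination). Setting node B to ground and injecting 1 A at node A, the 3-node admittance system at A, C, D solves to V_A = Z_AB = 0 + j37.33 Ω = 37.33∠90.0° Ω.
Step 4 — Source phasor: V = 51.1∠-90.0° V = 0 - j51.1 V.
Step 5 — Ohm's law: I = V / Z_total = (0 - j51.1) / (0 + j37.33) = -1.369 A.
Step 6 — Convert to polar: |I| = 1.369 A, ∠I = -180.0°.

I = 1.369∠-180.0° A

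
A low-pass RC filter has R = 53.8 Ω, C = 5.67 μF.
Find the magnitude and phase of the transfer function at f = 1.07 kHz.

Step 1 — Angular frequency: ω = 2π·1070 = 6723 rad/s.
Step 2 — Transfer function: H(jω) = 1/(1 + jωRC).
Step 3 — Denominator: 1 + jωRC = 1 + j·6723·53.8·5.67e-06 = 1 + j2.051.
Step 4 — H = 0.1921 - j0.3939.
Step 5 — Magnitude: |H| = 0.4383 (-7.2 dB); phase: φ = -64.0°.

|H| = 0.4383 (-7.2 dB), φ = -64.0°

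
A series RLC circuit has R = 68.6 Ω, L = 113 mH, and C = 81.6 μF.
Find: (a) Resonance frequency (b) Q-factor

Step 1 — Resonance condition Im(Z)=0 gives ω₀ = 1/√(LC).
Step 2 — ω₀ = 1/√(0.113·8.16e-05) = 329.3 rad/s.
Step 3 — f₀ = ω₀/(2π) = 52.41 Hz.
Step 4 — Series Q: Q = ω₀L/R = 329.3·0.113/68.6 = 0.5425.

(a) f₀ = 52.41 Hz  (b) Q = 0.5425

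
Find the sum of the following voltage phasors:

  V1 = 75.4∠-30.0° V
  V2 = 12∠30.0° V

Step 1 — Convert each phasor to rectangular form:
  V1 = 75.4·(cos(-30.0°) + j·sin(-30.0°)) = 65.3 - j37.7 V
  V2 = 12·(cos(30.0°) + j·sin(30.0°)) = 10.39 + j6 V
Step 2 — Sum components: V_total = 75.69 - j31.7 V.
Step 3 — Convert to polar: |V_total| = 82.06 V, ∠V_total = -22.7°.

V_total = 82.06∠-22.7° V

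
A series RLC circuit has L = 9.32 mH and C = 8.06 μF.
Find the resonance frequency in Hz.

Step 1 — Resonance condition Im(Z)=0 gives ω₀ = 1/√(LC).
Step 2 — ω₀ = 1/√(0.00932·8.06e-06) = 3649 rad/s.
Step 3 — f₀ = ω₀/(2π) = 580.7 Hz.

f₀ = 580.7 Hz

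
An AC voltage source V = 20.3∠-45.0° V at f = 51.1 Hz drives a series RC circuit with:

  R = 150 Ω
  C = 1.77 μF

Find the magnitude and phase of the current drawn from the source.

Step 1 — Angular frequency: ω = 2π·f = 2π·51.1 = 321.1 rad/s.
Step 2 — Component impedances:
  R: Z = R = 150 Ω
  C: Z = 1/(jωC) = -j/(ω·C) = 0 - j1760 Ω
Step 3 — Series combination: Z_total = R + C = 150 - j1760 Ω = 1766∠-85.1° Ω.
Step 4 — Source phasor: V = 20.3∠-45.0° V = 14.35 - j14.35 V.
Step 5 — Ohm's law: I = V / Z_total = (14.35 - j14.35) / (150 - j1760) = 0.008789 + j0.007408 A.
Step 6 — Convert to polar: |I| = 0.01149 A, ∠I = 40.1°.

I = 0.01149∠40.1° A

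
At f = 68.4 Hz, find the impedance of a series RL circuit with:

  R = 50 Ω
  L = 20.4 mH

Step 1 — Angular frequency: ω = 2π·f = 2π·68.4 = 429.8 rad/s.
Step 2 — Component impedances:
  R: Z = R = 50 Ω
  L: Z = jωL = j·429.8·0.0204 = 0 + j8.767 Ω
Step 3 — Series combination: Z_total = R + L = 50 + j8.767 Ω = 50.76∠9.9° Ω.

Z = 50 + j8.767 Ω = 50.76∠9.9° Ω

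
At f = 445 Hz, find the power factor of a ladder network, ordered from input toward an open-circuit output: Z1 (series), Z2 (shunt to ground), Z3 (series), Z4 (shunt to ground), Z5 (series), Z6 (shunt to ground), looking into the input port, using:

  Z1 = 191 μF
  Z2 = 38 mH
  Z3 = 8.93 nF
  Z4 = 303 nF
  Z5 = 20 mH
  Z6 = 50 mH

Step 1 — Angular frequency: ω = 2π·f = 2π·445 = 2796 rad/s.
Step 2 — Component impedances:
  Z1: Z = 1/(jωC) = -j/(ω·C) = 0 - j1.873 Ω
  Z2: Z = jωL = j·2796·0.038 = 0 + j106.2 Ω
  Z3: Z = 1/(jωC) = -j/(ω·C) = 0 - j4.005e+04 Ω
  Z4: Z = 1/(jωC) = -j/(ω·C) = 0 - j1180 Ω
  Z5: Z = jωL = j·2796·0.02 = 0 + j55.92 Ω
  Z6: Z = jωL = j·2796·0.05 = 0 + j139.8 Ω
Step 3 — Ladder network (open output): work backward from the far end, alternating series and parallel combinations. Z_in = 0 + j104.7 Ω = 104.7∠90.0° Ω.
Step 4 — Power factor: PF = cos(φ) = Re(Z)/|Z| = 0/104.7 = 0.
Step 5 — Type: Im(Z) = 104.7 ⇒ lagging (phase φ = 90.0°).

PF = 0 (lagging, φ = 90.0°)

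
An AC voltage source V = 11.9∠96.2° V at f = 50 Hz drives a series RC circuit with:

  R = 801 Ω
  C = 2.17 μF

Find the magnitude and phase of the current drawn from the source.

Step 1 — Angular frequency: ω = 2π·f = 2π·50 = 314.2 rad/s.
Step 2 — Component impedances:
  R: Z = R = 801 Ω
  C: Z = 1/(jωC) = -j/(ω·C) = 0 - j1467 Ω
Step 3 — Series combination: Z_total = R + C = 801 - j1467 Ω = 1671∠-61.4° Ω.
Step 4 — Source phasor: V = 11.9∠96.2° V = -1.285 + j11.83 V.
Step 5 — Ohm's law: I = V / Z_total = (-1.285 + j11.83) / (801 - j1467) = -0.006581 + j0.002718 A.
Step 6 — Convert to polar: |I| = 0.00712 A, ∠I = 157.6°.

I = 0.00712∠157.6° A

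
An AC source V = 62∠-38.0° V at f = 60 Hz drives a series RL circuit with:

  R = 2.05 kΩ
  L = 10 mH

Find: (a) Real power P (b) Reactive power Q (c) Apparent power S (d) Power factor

Step 1 — Angular frequency: ω = 2π·f = 2π·60 = 377 rad/s.
Step 2 — Component impedances:
  R: Z = R = 2050 Ω
  L: Z = jωL = j·377·0.01 = 0 + j3.77 Ω
Step 3 — Series combination: Z_total = R + L = 2050 + j3.77 Ω = 2050∠0.1° Ω.
Step 4 — Source phasor: V = 62∠-38.0° V = 48.86 - j38.17 V.
Step 5 — Current: I = V / Z = 0.0238 - j0.01866 A = 0.03024∠-38.1° A.
Step 6 — Complex power: S = V·I* = 1.875 + j0.003448 VA.
Step 7 — Real power: P = Re(S) = 1.875 W.
Step 8 — Reactive power: Q = Im(S) = 0.003448 VAR.
Step 9 — Apparent power: |S| = 1.875 VA.
Step 10 — Power factor: PF = P/|S| = 1 (lagging).

(a) P = 1.875 W  (b) Q = 0.003448 VAR  (c) S = 1.875 VA  (d) PF = 1 (lagging)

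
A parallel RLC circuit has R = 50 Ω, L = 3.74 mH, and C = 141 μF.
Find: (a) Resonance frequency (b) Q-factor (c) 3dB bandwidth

Step 1 — Resonance: ω₀ = 1/√(LC) = 1/√(0.00374·0.000141) = 1377 rad/s.
Step 2 — f₀ = ω₀/(2π) = 219.2 Hz.
Step 3 — Parallel Q: Q = R/(ω₀L) = 50/(1377·0.00374) = 9.708.
Step 4 — Bandwidth: Δω = ω₀/Q = 141.8 rad/s; BW = Δω/(2π) = 22.58 Hz.

(a) f₀ = 219.2 Hz  (b) Q = 9.708  (c) BW = 22.58 Hz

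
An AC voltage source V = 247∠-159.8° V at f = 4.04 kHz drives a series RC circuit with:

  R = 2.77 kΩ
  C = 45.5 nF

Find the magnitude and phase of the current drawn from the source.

Step 1 — Angular frequency: ω = 2π·f = 2π·4040 = 2.538e+04 rad/s.
Step 2 — Component impedances:
  R: Z = R = 2770 Ω
  C: Z = 1/(jωC) = -j/(ω·C) = 0 - j865.8 Ω
Step 3 — Series combination: Z_total = R + C = 2770 - j865.8 Ω = 2902∠-17.4° Ω.
Step 4 — Source phasor: V = 247∠-159.8° V = -231.8 - j85.29 V.
Step 5 — Ohm's law: I = V / Z_total = (-231.8 - j85.29) / (2770 - j865.8) = -0.06747 - j0.05188 A.
Step 6 — Convert to polar: |I| = 0.08511 A, ∠I = -142.4°.

I = 0.08511∠-142.4° A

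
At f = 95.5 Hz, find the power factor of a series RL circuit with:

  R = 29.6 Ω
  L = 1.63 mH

Step 1 — Angular frequency: ω = 2π·f = 2π·95.5 = 600 rad/s.
Step 2 — Component impedances:
  R: Z = R = 29.6 Ω
  L: Z = jωL = j·600·0.00163 = 0 + j0.9781 Ω
Step 3 — Series combination: Z_total = R + L = 29.6 + j0.9781 Ω = 29.62∠1.9° Ω.
Step 4 — Power factor: PF = cos(φ) = Re(Z)/|Z| = 29.6/29.616 = 0.9995.
Step 5 — Type: Im(Z) = 0.9781 ⇒ lagging (phase φ = 1.9°).

PF = 0.9995 (lagging, φ = 1.9°)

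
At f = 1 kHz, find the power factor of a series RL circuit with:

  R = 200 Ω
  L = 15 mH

Step 1 — Angular frequency: ω = 2π·f = 2π·1000 = 6283 rad/s.
Step 2 — Component impedances:
  R: Z = R = 200 Ω
  L: Z = jωL = j·6283·0.015 = 0 + j94.25 Ω
Step 3 — Series combination: Z_total = R + L = 200 + j94.25 Ω = 221.1∠25.2° Ω.
Step 4 — Power factor: PF = cos(φ) = Re(Z)/|Z| = 200/221.1 = 0.9046.
Step 5 — Type: Im(Z) = 94.25 ⇒ lagging (phase φ = 25.2°).

PF = 0.9046 (lagging, φ = 25.2°)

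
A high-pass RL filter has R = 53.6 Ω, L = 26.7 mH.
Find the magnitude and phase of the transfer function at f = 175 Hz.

Step 1 — Angular frequency: ω = 2π·175 = 1100 rad/s.
Step 2 — Transfer function: H(jω) = jωL/(R + jωL).
Step 3 — Numerator jωL = j·29.36; denominator R + jωL = 53.6 + j29.36.
Step 4 — H = 0.2308 + j0.4213.
Step 5 — Magnitude: |H| = 0.4804 (-6.4 dB); phase: φ = 61.3°.

|H| = 0.4804 (-6.4 dB), φ = 61.3°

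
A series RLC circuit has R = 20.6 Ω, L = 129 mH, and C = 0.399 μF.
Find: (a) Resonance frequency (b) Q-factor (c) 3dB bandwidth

Step 1 — Resonance: ω₀ = 1/√(LC) = 1/√(0.129·3.99e-07) = 4408 rad/s.
Step 2 — f₀ = ω₀/(2π) = 701.5 Hz.
Step 3 — Series Q: Q = ω₀L/R = 4408·0.129/20.6 = 27.6.
Step 4 — Bandwidth: Δω = ω₀/Q = 159.7 rad/s; BW = Δω/(2π) = 25.42 Hz.

(a) f₀ = 701.5 Hz  (b) Q = 27.6  (c) BW = 25.42 Hz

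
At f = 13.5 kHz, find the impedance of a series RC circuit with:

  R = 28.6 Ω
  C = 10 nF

Step 1 — Angular frequency: ω = 2π·f = 2π·1.35e+04 = 8.482e+04 rad/s.
Step 2 — Component impedances:
  R: Z = R = 28.6 Ω
  C: Z = 1/(jωC) = -j/(ω·C) = 0 - j1179 Ω
Step 3 — Series combination: Z_total = R + C = 28.6 - j1179 Ω = 1179∠-88.6° Ω.

Z = 28.6 - j1179 Ω = 1179∠-88.6° Ω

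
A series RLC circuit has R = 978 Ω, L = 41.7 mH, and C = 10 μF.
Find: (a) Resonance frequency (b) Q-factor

Step 1 — Resonance condition Im(Z)=0 gives ω₀ = 1/√(LC).
Step 2 — ω₀ = 1/√(0.0417·1e-05) = 1549 rad/s.
Step 3 — f₀ = ω₀/(2π) = 246.5 Hz.
Step 4 — Series Q: Q = ω₀L/R = 1549·0.0417/978 = 0.06603.

(a) f₀ = 246.5 Hz  (b) Q = 0.06603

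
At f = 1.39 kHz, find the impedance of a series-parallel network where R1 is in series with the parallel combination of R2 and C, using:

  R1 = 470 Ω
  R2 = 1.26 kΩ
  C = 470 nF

Step 1 — Angular frequency: ω = 2π·f = 2π·1390 = 8734 rad/s.
Step 2 — Component impedances:
  R1: Z = R = 470 Ω
  R2: Z = R = 1260 Ω
  C: Z = 1/(jωC) = -j/(ω·C) = 0 - j243.6 Ω
Step 3 — Parallel branch: R2 || C = 1/(1/R2 + 1/C) = 45.41 - j234.8 Ω.
Step 4 — Series with R1: Z_total = R1 + (R2 || C) = 515.4 - j234.8 Ω = 566.4∠-24.5° Ω.

Z = 515.4 - j234.8 Ω = 566.4∠-24.5° Ω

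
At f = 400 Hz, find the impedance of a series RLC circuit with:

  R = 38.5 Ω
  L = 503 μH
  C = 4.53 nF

Step 1 — Angular frequency: ω = 2π·f = 2π·400 = 2513 rad/s.
Step 2 — Component impedances:
  R: Z = R = 38.5 Ω
  L: Z = jωL = j·2513·0.000503 = 0 + j1.264 Ω
  C: Z = 1/(jωC) = -j/(ω·C) = 0 - j8.783e+04 Ω
Step 3 — Series combination: Z_total = R + L + C = 38.5 - j8.783e+04 Ω = 8.783e+04∠-90.0° Ω.

Z = 38.5 - j8.783e+04 Ω = 8.783e+04∠-90.0° Ω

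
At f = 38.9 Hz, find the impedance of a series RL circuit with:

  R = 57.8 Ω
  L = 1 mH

Step 1 — Angular frequency: ω = 2π·f = 2π·38.9 = 244.4 rad/s.
Step 2 — Component impedances:
  R: Z = R = 57.8 Ω
  L: Z = jωL = j·244.4·0.001 = 0 + j0.2444 Ω
Step 3 — Series combination: Z_total = R + L = 57.8 + j0.2444 Ω = 57.8∠0.2° Ω.

Z = 57.8 + j0.2444 Ω = 57.8∠0.2° Ω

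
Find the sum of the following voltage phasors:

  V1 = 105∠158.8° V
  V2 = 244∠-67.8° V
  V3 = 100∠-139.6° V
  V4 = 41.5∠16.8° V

Step 1 — Convert each phasor to rectangular form:
  V1 = 105·(cos(158.8°) + j·sin(158.8°)) = -97.89 + j37.97 V
  V2 = 244·(cos(-67.8°) + j·sin(-67.8°)) = 92.19 - j225.9 V
  V3 = 100·(cos(-139.6°) + j·sin(-139.6°)) = -76.15 - j64.81 V
  V4 = 41.5·(cos(16.8°) + j·sin(16.8°)) = 39.73 + j11.99 V
Step 2 — Sum components: V_total = -42.13 - j240.8 V.
Step 3 — Convert to polar: |V_total| = 244.4 V, ∠V_total = -99.9°.

V_total = 244.4∠-99.9° V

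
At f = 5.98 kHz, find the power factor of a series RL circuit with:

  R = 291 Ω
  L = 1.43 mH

Step 1 — Angular frequency: ω = 2π·f = 2π·5980 = 3.757e+04 rad/s.
Step 2 — Component impedances:
  R: Z = R = 291 Ω
  L: Z = jωL = j·3.757e+04·0.00143 = 0 + j53.73 Ω
Step 3 — Series combination: Z_total = R + L = 291 + j53.73 Ω = 295.9∠10.5° Ω.
Step 4 — Power factor: PF = cos(φ) = Re(Z)/|Z| = 291/295.9 = 0.9834.
Step 5 — Type: Im(Z) = 53.73 ⇒ lagging (phase φ = 10.5°).

PF = 0.9834 (lagging, φ = 10.5°)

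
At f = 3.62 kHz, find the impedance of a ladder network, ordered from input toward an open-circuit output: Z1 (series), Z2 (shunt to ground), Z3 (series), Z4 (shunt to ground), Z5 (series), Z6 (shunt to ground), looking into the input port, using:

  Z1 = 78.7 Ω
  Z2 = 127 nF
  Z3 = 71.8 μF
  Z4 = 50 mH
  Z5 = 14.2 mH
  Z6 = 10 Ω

Step 1 — Angular frequency: ω = 2π·f = 2π·3620 = 2.275e+04 rad/s.
Step 2 — Component impedances:
  Z1: Z = R = 78.7 Ω
  Z2: Z = 1/(jωC) = -j/(ω·C) = 0 - j346.2 Ω
  Z3: Z = 1/(jωC) = -j/(ω·C) = 0 - j0.6123 Ω
  Z4: Z = jωL = j·2.275e+04·0.05 = 0 + j1137 Ω
  Z5: Z = jωL = j·2.275e+04·0.0142 = 0 + j323 Ω
  Z6: Z = R = 10 Ω
Step 3 — Ladder network (open output): work backward from the far end, alternating series and parallel combinations. Z_in = 158.6 + j907.4 Ω = 921.2∠80.1° Ω.

Z = 158.6 + j907.4 Ω = 921.2∠80.1° Ω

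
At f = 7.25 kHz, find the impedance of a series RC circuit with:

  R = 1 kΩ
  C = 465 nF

Step 1 — Angular frequency: ω = 2π·f = 2π·7250 = 4.555e+04 rad/s.
Step 2 — Component impedances:
  R: Z = R = 1000 Ω
  C: Z = 1/(jωC) = -j/(ω·C) = 0 - j47.21 Ω
Step 3 — Series combination: Z_total = R + C = 1000 - j47.21 Ω = 1001∠-2.7° Ω.

Z = 1000 - j47.21 Ω = 1001∠-2.7° Ω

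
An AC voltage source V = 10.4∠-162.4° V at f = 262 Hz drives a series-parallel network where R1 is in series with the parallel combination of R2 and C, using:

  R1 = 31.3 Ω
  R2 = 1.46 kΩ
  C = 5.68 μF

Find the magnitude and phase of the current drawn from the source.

Step 1 — Angular frequency: ω = 2π·f = 2π·262 = 1646 rad/s.
Step 2 — Component impedances:
  R1: Z = R = 31.3 Ω
  R2: Z = R = 1460 Ω
  C: Z = 1/(jωC) = -j/(ω·C) = 0 - j106.9 Ω
Step 3 — Parallel branch: R2 || C = 1/(1/R2 + 1/C) = 7.792 - j106.4 Ω.
Step 4 — Series with R1: Z_total = R1 + (R2 || C) = 39.09 - j106.4 Ω = 113.3∠-69.8° Ω.
Step 5 — Source phasor: V = 10.4∠-162.4° V = -9.913 - j3.145 V.
Step 6 — Ohm's law: I = V / Z_total = (-9.913 - j3.145) / (39.09 - j106.4) = -0.004127 - j0.09167 A.
Step 7 — Convert to polar: |I| = 0.09177 A, ∠I = -92.6°.

I = 0.09177∠-92.6° A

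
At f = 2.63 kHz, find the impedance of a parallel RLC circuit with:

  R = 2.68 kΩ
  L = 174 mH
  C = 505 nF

Step 1 — Angular frequency: ω = 2π·f = 2π·2630 = 1.652e+04 rad/s.
Step 2 — Component impedances:
  R: Z = R = 2680 Ω
  L: Z = jωL = j·1.652e+04·0.174 = 0 + j2875 Ω
  C: Z = 1/(jωC) = -j/(ω·C) = 0 - j119.8 Ω
Step 3 — Parallel combination: 1/Z_total = 1/R + 1/L + 1/C; Z_total = 5.822 - j124.8 Ω = 124.9∠-87.3° Ω.

Z = 5.822 - j124.8 Ω = 124.9∠-87.3° Ω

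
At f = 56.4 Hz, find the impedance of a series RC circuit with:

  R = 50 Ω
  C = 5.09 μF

Step 1 — Angular frequency: ω = 2π·f = 2π·56.4 = 354.4 rad/s.
Step 2 — Component impedances:
  R: Z = R = 50 Ω
  C: Z = 1/(jωC) = -j/(ω·C) = 0 - j554.4 Ω
Step 3 — Series combination: Z_total = R + C = 50 - j554.4 Ω = 556.7∠-84.8° Ω.

Z = 50 - j554.4 Ω = 556.7∠-84.8° Ω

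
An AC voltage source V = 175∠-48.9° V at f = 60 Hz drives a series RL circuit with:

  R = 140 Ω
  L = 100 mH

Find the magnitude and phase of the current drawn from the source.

Step 1 — Angular frequency: ω = 2π·f = 2π·60 = 377 rad/s.
Step 2 — Component impedances:
  R: Z = R = 140 Ω
  L: Z = jωL = j·377·0.1 = 0 + j37.7 Ω
Step 3 — Series combination: Z_total = R + L = 140 + j37.7 Ω = 145∠15.1° Ω.
Step 4 — Source phasor: V = 175∠-48.9° V = 115 - j131.9 V.
Step 5 — Ohm's law: I = V / Z_total = (115 - j131.9) / (140 + j37.7) = 0.5297 - j1.085 A.
Step 6 — Convert to polar: |I| = 1.207 A, ∠I = -64.0°.

I = 1.207∠-64.0° A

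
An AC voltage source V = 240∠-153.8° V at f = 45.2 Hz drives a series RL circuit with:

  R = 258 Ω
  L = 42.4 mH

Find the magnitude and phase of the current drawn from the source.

Step 1 — Angular frequency: ω = 2π·f = 2π·45.2 = 284 rad/s.
Step 2 — Component impedances:
  R: Z = R = 258 Ω
  L: Z = jωL = j·284·0.0424 = 0 + j12.04 Ω
Step 3 — Series combination: Z_total = R + L = 258 + j12.04 Ω = 258.3∠2.7° Ω.
Step 4 — Source phasor: V = 240∠-153.8° V = -215.3 - j106 V.
Step 5 — Ohm's law: I = V / Z_total = (-215.3 - j106) / (258 + j12.04) = -0.852 - j0.3709 A.
Step 6 — Convert to polar: |I| = 0.9292 A, ∠I = -156.5°.

I = 0.9292∠-156.5° A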